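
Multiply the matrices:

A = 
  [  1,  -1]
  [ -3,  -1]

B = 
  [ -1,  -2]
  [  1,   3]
A is 2×2 and B is 2×2, so AB is 2×2. Each entry is (row of A)·(column of B):
AB[1,1] = (1)(-1) + (-1)(1) = -2
AB[1,2] = (1)(-2) + (-1)(3) = -5
AB[2,1] = (-3)(-1) + (-1)(1) = 2
AB[2,2] = (-3)(-2) + (-1)(3) = 3

AB = 
  [ -2,  -5]
  [  2,   3]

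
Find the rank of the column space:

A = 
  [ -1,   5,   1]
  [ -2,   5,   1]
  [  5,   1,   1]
dim(Col(A)) = 3

Row reduce:
R2 → R2 - (2)·R1
R3 → R3 + (5)·R1
R3 → R3 + (26/5)·R2
REF = 
  [ -1,   5,   1]
  [  0,  -5,  -1]
  [  0,   0, 4/5]
Pivot columns: 1, 2, 3 → 3 pivots.
dim(Col(A)) = number of pivot columns = 3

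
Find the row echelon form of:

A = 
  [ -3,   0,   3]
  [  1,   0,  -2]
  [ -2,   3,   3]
Row operations:
R2 → R2 + (1/3)·R1
R3 → R3 - (2/3)·R1
Swap R2 ↔ R3

Resulting echelon form:
REF = 
  [ -3,   0,   3]
  [  0,   3,   1]
  [  0,   0,  -1]

Rank = 3 (number of non-zero pivot rows).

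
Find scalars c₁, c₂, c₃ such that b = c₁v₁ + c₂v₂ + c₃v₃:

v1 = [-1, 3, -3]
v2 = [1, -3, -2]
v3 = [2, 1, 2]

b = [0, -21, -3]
c1 = -3, c2 = 3, c3 = -3

b = -3·v1 + 3·v2 + -3·v3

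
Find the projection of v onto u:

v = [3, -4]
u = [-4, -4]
v·u = (3)(-4) + (-4)(-4) = 4
u·u = (-4)² + (-4)² = 32
proj_u(v) = (v·u / u·u) × u = (4/32) × u = (1/8) × u

proj_u(v) = [-1/2, -1/2]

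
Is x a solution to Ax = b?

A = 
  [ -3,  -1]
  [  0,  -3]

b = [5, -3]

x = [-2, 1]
Yes

Ax = [5, -3] = b ✓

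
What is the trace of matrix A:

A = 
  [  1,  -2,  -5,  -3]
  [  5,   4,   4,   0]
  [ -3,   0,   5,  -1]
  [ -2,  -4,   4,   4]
14

tr(A) = 1 + 4 + 5 + 4 = 14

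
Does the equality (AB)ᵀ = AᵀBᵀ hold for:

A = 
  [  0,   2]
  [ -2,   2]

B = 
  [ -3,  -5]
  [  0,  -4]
No

(AB)ᵀ = 
  [  0,   6]
  [ -8,   2]

AᵀBᵀ = 
  [ 10,   8]
  [-16,  -8]

The two matrices differ, so (AB)ᵀ ≠ AᵀBᵀ in general. The correct identity is (AB)ᵀ = BᵀAᵀ.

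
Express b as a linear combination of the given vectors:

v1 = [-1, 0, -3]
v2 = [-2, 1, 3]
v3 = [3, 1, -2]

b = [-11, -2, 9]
c1 = 0, c2 = 1, c3 = -3

b = 0·v1 + 1·v2 + -3·v3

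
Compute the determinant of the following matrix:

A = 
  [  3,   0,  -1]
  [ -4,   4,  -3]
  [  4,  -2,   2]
14

Cofactor expansion along row 1:
det(A) = (3)·((4)(2) - (-3)(-2)) - (0)·((-4)(2) - (-3)(4)) + (-1)·((-4)(-2) - (4)(4))
  = (3)(2) - (0)(4) + (-1)(-8)
  = 14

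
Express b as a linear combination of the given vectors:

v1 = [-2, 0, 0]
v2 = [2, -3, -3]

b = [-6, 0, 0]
c1 = 3, c2 = 0

b = 3·v1 + 0·v2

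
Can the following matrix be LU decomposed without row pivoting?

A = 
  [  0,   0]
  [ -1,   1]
No.
A[1,1] = 0 but A[2,1] = -1 ≠ 0. Any LU with L unit lower triangular has (LU)[1,1] = U[1,1] and (LU)[2,1] = L[2,1]·U[1,1]; matching A forces U[1,1] = 0, which then forces (LU)[2,1] = 0 ≠ -1. A row swap (pivoting) is required.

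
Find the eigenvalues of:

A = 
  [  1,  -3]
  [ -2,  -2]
tr(A) = -1, det(A) = -8
Characteristic polynomial: λ² - tr(A)λ + det(A) = λ² + λ - 8
λ² + λ - 8 = 0  ⇒  λ = (-1 ± √((1)² - 4·(-8)))/2 = (-1 ± √(33))/2
  = (-1 + √33)/2,  (-1 - √33)/2

λ = (-1 + √33)/2, (-1 - √33)/2  (≈ 2.372, -3.372)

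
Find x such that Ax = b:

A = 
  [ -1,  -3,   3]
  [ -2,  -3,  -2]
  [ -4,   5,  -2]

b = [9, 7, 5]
x = [-3, -1, 1]

Row reduce the augmented matrix [A|b]:
R2 → R2 - (2)·R1
R3 → R3 - (4)·R1
R3 → R3 - (17/3)·R2
REF = 
  [  -1,   -3,    3,    9]
  [   0,    3,   -8,  -11]
  [   0,    0, 94/3, 94/3]

Back-substitution:
x₃ = (94/3) / (94/3) = 1
x₂ = (-11 - (-8)(1)) / 3 = -1
x₁ = (9 - (-3)(-1) - (3)(1)) / (-1) = -3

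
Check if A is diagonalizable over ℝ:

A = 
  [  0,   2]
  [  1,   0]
Yes

tr(A) = 0, det(A) = -2
Characteristic polynomial: λ² - tr(A)λ + det(A) = λ² - 2
λ² - 2 = 0  ⇒  λ = (0 ± √((0)² - 4·(-2)))/2 = (0 ± √(8))/2
  = √2,  -√2
Eigenvalues: √2, -√2  (≈ 1.414, -1.414)
The two irrational eigenvalues are distinct (simple), so each has alg. mult. = geom. mult. = 1.
Sum of geometric multiplicities equals n, so A has n independent eigenvectors.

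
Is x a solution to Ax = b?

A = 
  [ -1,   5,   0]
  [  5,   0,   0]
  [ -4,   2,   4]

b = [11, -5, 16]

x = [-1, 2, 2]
Yes

Ax = [11, -5, 16] = b ✓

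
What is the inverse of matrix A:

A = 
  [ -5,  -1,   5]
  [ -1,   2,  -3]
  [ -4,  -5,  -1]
det(A) = (-5)·((2)(-1) - (-3)(-5)) - (-1)·((-1)(-1) - (-3)(-4)) + (5)·((-1)(-5) - (2)(-4))
  = (-5)(-17) - (-1)(-11) + (5)(13)
  = 139
det(A) = 139 ≠ 0, so A is invertible.

Cofactors Cᵢⱼ = (-1)ⁱ⁺ʲ·Mᵢⱼ:
C = 
  [-17,  11,  13]
  [-26,  25, -21]
  [ -7, -20, -11]

adj(A) = Cᵀ:
adj(A) = 
  [-17, -26,  -7]
  [ 11,  25, -20]
  [ 13, -21, -11]

A⁻¹ = (1/139) · adj(A):
A⁻¹ = 
  [-17/139, -26/139,  -7/139]
  [ 11/139,  25/139, -20/139]
  [ 13/139, -21/139, -11/139]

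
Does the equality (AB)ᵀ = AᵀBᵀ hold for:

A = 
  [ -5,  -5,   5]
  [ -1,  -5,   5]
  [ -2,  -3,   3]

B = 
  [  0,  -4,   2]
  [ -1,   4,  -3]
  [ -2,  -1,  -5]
No

(AB)ᵀ = 
  [ -5,  -5,  -3]
  [ -5, -21,  -7]
  [-20, -12, -10]

AᵀBᵀ = 
  [  0,   7,  21]
  [ 14,  -6,  30]
  [-14,   6, -30]

The two matrices differ, so (AB)ᵀ ≠ AᵀBᵀ in general. The correct identity is (AB)ᵀ = BᵀAᵀ.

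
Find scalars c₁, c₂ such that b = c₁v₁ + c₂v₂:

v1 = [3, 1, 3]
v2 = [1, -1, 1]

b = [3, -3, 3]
c1 = 0, c2 = 3

b = 0·v1 + 3·v2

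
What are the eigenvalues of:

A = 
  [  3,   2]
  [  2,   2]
tr(A) = 5, det(A) = 2
Characteristic polynomial: λ² - tr(A)λ + det(A) = λ² - 5λ + 2
λ² - 5λ + 2 = 0  ⇒  λ = (5 ± √((-5)² - 4·(2)))/2 = (5 ± √(17))/2
  = (5 + √17)/2,  (5 - √17)/2

λ = (5 + √17)/2, (5 - √17)/2  (≈ 4.562, 0.4384)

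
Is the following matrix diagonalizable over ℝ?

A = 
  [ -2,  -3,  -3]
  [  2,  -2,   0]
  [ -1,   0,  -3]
No

Characteristic polynomial: det(λI - A) = λ³ + 7λ² + 19λ + 24
By the rational root theorem any rational root is an integer dividing 24; none of those is a root, so p(λ) has no rational roots and hence (being an irreducible cubic) no repeated roots.
Discriminant of the cubic: Δ = -771
Δ < 0 ⇒ one real eigenvalue and a complex-conjugate pair: λ ≈ -3.554, -1.723 + 1.945i, -1.723 - 1.945i
Has complex eigenvalues (not diagonalizable over ℝ).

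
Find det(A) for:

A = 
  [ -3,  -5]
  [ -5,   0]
-25

For a 2×2 matrix, det = ad - bc = (-3)(0) - (-5)(-5) = -25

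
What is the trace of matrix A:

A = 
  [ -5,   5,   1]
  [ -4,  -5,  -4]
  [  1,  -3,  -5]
-15

tr(A) = -5 + -5 + -5 = -15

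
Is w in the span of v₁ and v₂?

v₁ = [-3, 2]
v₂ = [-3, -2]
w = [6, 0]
Yes

Form the augmented matrix and row-reduce:
[v₁|v₂|w] = 
  [ -3,  -3,   6]
  [  2,  -2,   0]
R2 → R2 + (2/3)·R1
REF = 
  [ -3,  -3,   6]
  [  0,  -4,   4]

No row of the form [0 0 | nonzero], so the system is consistent. Back-substitution gives c₁ = -1, c₂ = -1: w = (-1)·v₁ + (-1)·v₂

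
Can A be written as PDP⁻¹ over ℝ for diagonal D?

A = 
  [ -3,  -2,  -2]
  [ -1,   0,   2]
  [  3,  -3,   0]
No

Characteristic polynomial: det(λI - A) = λ³ + 3λ² + 10λ + 36
By the rational root theorem any rational root is an integer dividing 36; none of those is a root, so p(λ) has no rational roots and hence (being an irreducible cubic) no repeated roots.
Discriminant of the cubic: Δ = -22540
Δ < 0 ⇒ one real eigenvalue and a complex-conjugate pair: λ ≈ -3.288, 0.1441 + 3.306i, 0.1441 - 3.306i
Has complex eigenvalues (not diagonalizable over ℝ).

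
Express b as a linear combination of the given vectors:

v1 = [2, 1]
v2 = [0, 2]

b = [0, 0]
c1 = 0, c2 = 0

b = 0·v1 + 0·v2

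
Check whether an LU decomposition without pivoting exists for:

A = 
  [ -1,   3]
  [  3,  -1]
Yes.
A[1,1] = -1 ≠ 0, so Gaussian elimination proceeds without a row swap: multiplier ℓ₂₁ = (3)/(-1) = -3, and U[2,2] = -1 - (-3)(3) = 8.
L = 
  [  1,   0]
  [ -3,   1]
U = 
  [ -1,   3]
  [  0,   8]
Check row 2 of LU: [(-3)(-1), (-3)(3) + 8] = [3, -1] = row 2 of A ✓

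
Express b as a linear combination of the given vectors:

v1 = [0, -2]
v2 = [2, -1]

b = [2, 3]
c1 = -2, c2 = 1

b = -2·v1 + 1·v2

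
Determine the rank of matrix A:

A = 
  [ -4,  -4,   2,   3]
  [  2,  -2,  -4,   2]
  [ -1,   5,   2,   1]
rank(A) = 3

Row reduce:
R2 → R2 + (1/2)·R1
R3 → R3 - (1/4)·R1
R3 → R3 + (3/2)·R2
REF = 
  [  -4,   -4,    2,    3]
  [   0,   -4,   -3,  7/2]
  [   0,    0,   -3, 11/2]
Pivot columns: 1, 2, 3 → 3 pivots.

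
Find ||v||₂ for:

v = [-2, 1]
2.236

||v||₂ = √((-2)² + (1)²) = √5 = 2.236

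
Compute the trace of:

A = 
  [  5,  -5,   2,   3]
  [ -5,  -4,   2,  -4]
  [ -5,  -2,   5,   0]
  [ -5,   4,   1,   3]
9

tr(A) = 5 + -4 + 5 + 3 = 9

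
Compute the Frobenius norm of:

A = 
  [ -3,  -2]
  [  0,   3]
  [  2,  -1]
||A||_F = 5.196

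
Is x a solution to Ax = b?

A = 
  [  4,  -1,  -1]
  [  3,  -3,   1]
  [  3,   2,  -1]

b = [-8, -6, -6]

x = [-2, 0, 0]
Yes

Ax = [-8, -6, -6] = b ✓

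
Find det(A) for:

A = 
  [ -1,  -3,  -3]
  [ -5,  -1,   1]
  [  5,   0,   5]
Cofactor expansion along row 1:
det(A) = (-1)·((-1)(5) - (1)(0)) - (-3)·((-5)(5) - (1)(5)) + (-3)·((-5)(0) - (-1)(5))
  = (-1)(-5) - (-3)(-30) + (-3)(5)
  = -100

det(A) = -100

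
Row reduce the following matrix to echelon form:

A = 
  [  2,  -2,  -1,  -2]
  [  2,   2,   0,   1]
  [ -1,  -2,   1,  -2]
Row operations:
R2 → R2 - (1)·R1
R3 → R3 + (1/2)·R1
R3 → R3 + (3/4)·R2

Resulting echelon form:
REF = 
  [   2,   -2,   -1,   -2]
  [   0,    4,    1,    3]
  [   0,    0,  5/4, -3/4]

Rank = 3 (number of non-zero pivot rows).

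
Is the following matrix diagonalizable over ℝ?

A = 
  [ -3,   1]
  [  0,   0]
Yes

tr(A) = -3, det(A) = 0
Characteristic polynomial: λ² - tr(A)λ + det(A) = λ² + 3λ
λ² + 3λ = λ(λ + 3)
Eigenvalues: 0, -3
λ=-3: alg. mult. = 1, geom. mult. = 2 - rank(A - (-3)I) = 2 - 1 = 1
λ=0: alg. mult. = 1, geom. mult. = 2 - rank(A - (0)I) = 2 - 1 = 1
Sum of geometric multiplicities equals n, so A has n independent eigenvectors.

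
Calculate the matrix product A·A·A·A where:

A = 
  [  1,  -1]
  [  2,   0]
A^4 = 
  [ -1,   3]
  [ -6,   2]

A² = A·A:
A²[1,1] = (1)(1) + (-1)(2) = -1
A²[1,2] = (1)(-1) + (-1)(0) = -1
A²[2,1] = (2)(1) + (0)(2) = 2
A²[2,2] = (2)(-1) + (0)(0) = -2
A² = 
  [ -1,  -1]
  [  2,  -2]

A^3 = A^2·A:
A^3[1,1] = (-1)(1) + (-1)(2) = -3
A^3[1,2] = (-1)(-1) + (-1)(0) = 1
A^3[2,1] = (2)(1) + (-2)(2) = -2
A^3[2,2] = (2)(-1) + (-2)(0) = -2
A^3 = 
  [ -3,   1]
  [ -2,  -2]

A^4 = A^3·A:
A^4[1,1] = (-3)(1) + (1)(2) = -1
A^4[1,2] = (-3)(-1) + (1)(0) = 3
A^4[2,1] = (-2)(1) + (-2)(2) = -6
A^4[2,2] = (-2)(-1) + (-2)(0) = 2
A^4 = 
  [ -1,   3]
  [ -6,   2]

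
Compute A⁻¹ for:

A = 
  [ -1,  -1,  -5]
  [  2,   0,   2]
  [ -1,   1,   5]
det(A) = (-1)·((0)(5) - (2)(1)) - (-1)·((2)(5) - (2)(-1)) + (-5)·((2)(1) - (0)(-1))
  = (-1)(-2) - (-1)(12) + (-5)(2)
  = 4
det(A) = 4 ≠ 0, so A is invertible.

Cofactors Cᵢⱼ = (-1)ⁱ⁺ʲ·Mᵢⱼ:
C = 
  [ -2, -12,   2]
  [  0, -10,   2]
  [ -2,  -8,   2]

adj(A) = Cᵀ:
adj(A) = 
  [ -2,   0,  -2]
  [-12, -10,  -8]
  [  2,   2,   2]

A⁻¹ = (1/4) · adj(A):
A⁻¹ = 
  [-1/2,    0, -1/2]
  [  -3, -5/2,   -2]
  [ 1/2,  1/2,  1/2]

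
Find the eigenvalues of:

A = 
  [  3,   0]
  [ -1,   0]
λ = 3, 0

tr(A) = 3, det(A) = 0
Characteristic polynomial: λ² - tr(A)λ + det(A) = λ² - 3λ
λ² - 3λ = λ(λ - 3)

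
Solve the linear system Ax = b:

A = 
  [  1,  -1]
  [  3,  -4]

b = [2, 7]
x = [1, -1]

Row reduce the augmented matrix [A|b]:
R2 → R2 - (3)·R1
REF = 
  [  1,  -1,   2]
  [  0,  -1,   1]

Back-substitution:
x₂ = 1 / (-1) = -1
x₁ = (2 - (-1)(-1)) / 1 = 1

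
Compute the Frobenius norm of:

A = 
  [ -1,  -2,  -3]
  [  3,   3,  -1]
||A||_F = 5.745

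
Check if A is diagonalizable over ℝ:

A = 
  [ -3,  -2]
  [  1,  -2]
No

tr(A) = -5, det(A) = 8
Characteristic polynomial: λ² - tr(A)λ + det(A) = λ² + 5λ + 8
λ² + 5λ + 8 = 0  ⇒  λ = (-5 ± √((5)² - 4·(8)))/2 = (-5 ± √(-7))/2
  = (-5 + i√7)/2,  (-5 - i√7)/2
Eigenvalues: (-5 + i√7)/2, (-5 - i√7)/2  (≈ -2.5 + 1.323i, -2.5 - 1.323i)
Has complex eigenvalues (not diagonalizable over ℝ).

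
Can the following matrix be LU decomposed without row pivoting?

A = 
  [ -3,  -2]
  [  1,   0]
Yes.
A[1,1] = -3 ≠ 0, so Gaussian elimination proceeds without a row swap: multiplier ℓ₂₁ = (1)/(-3) = -1/3, and U[2,2] = 0 - (-1/3)(-2) = -2/3.
L = 
  [   1,    0]
  [-1/3,    1]
U = 
  [  -3,   -2]
  [   0, -2/3]
Check row 2 of LU: [(-1/3)(-3), (-1/3)(-2) + (-2/3)] = [1, 0] = row 2 of A ✓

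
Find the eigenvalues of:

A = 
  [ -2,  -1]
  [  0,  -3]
tr(A) = -5, det(A) = 6
Characteristic polynomial: λ² - tr(A)λ + det(A) = λ² + 5λ + 6
λ² + 5λ + 6 = (λ + 3)(λ + 2)

λ = -2, -3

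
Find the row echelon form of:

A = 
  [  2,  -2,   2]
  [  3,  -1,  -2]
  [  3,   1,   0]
Row operations:
R2 → R2 - (3/2)·R1
R3 → R3 - (3/2)·R1
R3 → R3 - (2)·R2

Resulting echelon form:
REF = 
  [  2,  -2,   2]
  [  0,   2,  -5]
  [  0,   0,   7]

Rank = 3 (number of non-zero pivot rows).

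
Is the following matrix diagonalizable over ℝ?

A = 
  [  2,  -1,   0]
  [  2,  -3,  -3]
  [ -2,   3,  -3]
No

Characteristic polynomial: det(λI - A) = λ³ + 4λ² + 8λ - 24
By the rational root theorem any rational root is an integer dividing 24; none of those is a root, so p(λ) has no rational roots and hence (being an irreducible cubic) no repeated roots.
Discriminant of the cubic: Δ = -24256
Δ < 0 ⇒ one real eigenvalue and a complex-conjugate pair: λ ≈ -2.743 + 2.937i, -2.743 - 2.937i, 1.486
Has complex eigenvalues (not diagonalizable over ℝ).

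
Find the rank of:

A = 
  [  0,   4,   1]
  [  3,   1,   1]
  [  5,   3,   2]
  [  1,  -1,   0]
rank(A) = 2

Row reduce:
Swap R1 ↔ R2
R3 → R3 - (5/3)·R1
R4 → R4 - (1/3)·R1
R3 → R3 - (1/3)·R2
R4 → R4 + (1/3)·R2
REF = 
  [  3,   1,   1]
  [  0,   4,   1]
  [  0,   0,   0]
  [  0,   0,   0]
Pivot columns: 1, 2 → 2 pivots.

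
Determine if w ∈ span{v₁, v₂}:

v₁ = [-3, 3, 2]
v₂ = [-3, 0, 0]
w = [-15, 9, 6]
Yes

Form the augmented matrix and row-reduce:
[v₁|v₂|w] = 
  [ -3,  -3, -15]
  [  3,   0,   9]
  [  2,   0,   6]
R2 → R2 + (1)·R1
R3 → R3 + (2/3)·R1
R3 → R3 - (2/3)·R2
REF = 
  [ -3,  -3, -15]
  [  0,  -3,  -6]
  [  0,   0,   0]

No row of the form [0 0 | nonzero], so the system is consistent. Back-substitution gives c₁ = 3, c₂ = 2: w = (3)·v₁ + (2)·v₂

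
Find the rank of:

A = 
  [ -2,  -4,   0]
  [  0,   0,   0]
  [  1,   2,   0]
Row reduce:
R3 → R3 + (1/2)·R1
REF = 
  [ -2,  -4,   0]
  [  0,   0,   0]
  [  0,   0,   0]
Pivot columns: 1 → 1 pivot.

rank(A) = 1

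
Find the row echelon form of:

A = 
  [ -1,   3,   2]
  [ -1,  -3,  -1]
Row operations:
R2 → R2 - (1)·R1

Resulting echelon form:
REF = 
  [ -1,   3,   2]
  [  0,  -6,  -3]

Rank = 2 (number of non-zero pivot rows).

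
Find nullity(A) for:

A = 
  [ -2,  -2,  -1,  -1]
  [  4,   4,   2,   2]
nullity(A) = 3

Row reduce:
R2 → R2 + (2)·R1
REF = 
  [ -2,  -2,  -1,  -1]
  [  0,   0,   0,   0]
Pivot columns: 1 → 1 pivot.
rank(A) = 1, so nullity(A) = 4 - 1 = 3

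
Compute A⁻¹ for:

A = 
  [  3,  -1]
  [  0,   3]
det(A) = (3)(3) - (-1)(0) = 9
For a 2×2 matrix, A⁻¹ = (1/det(A)) · [[d, -b], [-c, a]]
    = (1/9) · [[3, 1], [0, 3]]

A⁻¹ = 
  [1/3, 1/9]
  [  0, 1/3]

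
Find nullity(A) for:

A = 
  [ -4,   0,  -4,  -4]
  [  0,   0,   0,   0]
nullity(A) = 3

Row reduce:
(no row operations needed)
REF = 
  [ -4,   0,  -4,  -4]
  [  0,   0,   0,   0]
Pivot columns: 1 → 1 pivot.
rank(A) = 1, so nullity(A) = 4 - 1 = 3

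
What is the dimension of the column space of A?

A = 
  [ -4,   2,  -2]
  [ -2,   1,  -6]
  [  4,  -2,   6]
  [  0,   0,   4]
dim(Col(A)) = 2

Row reduce:
R2 → R2 - (1/2)·R1
R3 → R3 + (1)·R1
R3 → R3 + (4/5)·R2
R4 → R4 + (4/5)·R2
REF = 
  [ -4,   2,  -2]
  [  0,   0,  -5]
  [  0,   0,   0]
  [  0,   0,   0]
Pivot columns: 1, 3 → 2 pivots.
dim(Col(A)) = number of pivot columns = 2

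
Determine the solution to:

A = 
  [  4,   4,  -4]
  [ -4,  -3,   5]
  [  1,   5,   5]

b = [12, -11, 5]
Row reduce the augmented matrix [A|b]:
R2 → R2 + (1)·R1
R3 → R3 - (1/4)·R1
R3 → R3 - (4)·R2
REF = 
  [  4,   4,  -4,  12]
  [  0,   1,   1,   1]
  [  0,   0,   2,  -2]

Back-substitution:
x₃ = (-2) / 2 = -1
x₂ = (1 - (1)(-1)) / 1 = 2
x₁ = (12 - (4)(2) - (-4)(-1)) / 4 = 0

x = [0, 2, -1]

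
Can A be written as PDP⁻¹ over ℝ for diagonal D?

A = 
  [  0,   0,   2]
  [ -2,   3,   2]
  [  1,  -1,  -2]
Yes

Characteristic polynomial: det(λI - A) = λ³ - λ² - 6λ + 2
By the rational root theorem any rational root is an integer dividing 2; none of those is a root, so p(λ) has no rational roots and hence (being an irreducible cubic) no repeated roots.
Discriminant of the cubic: Δ = 1016
Δ > 0 ⇒ three distinct real eigenvalues: λ ≈ -2.177, 0.3216, 2.856
Three distinct real eigenvalues, so A has 3 independent eigenvectors.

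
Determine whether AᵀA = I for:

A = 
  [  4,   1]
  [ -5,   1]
No

AᵀA = 
  [ 41,  -1]
  [ -1,   2]
≠ I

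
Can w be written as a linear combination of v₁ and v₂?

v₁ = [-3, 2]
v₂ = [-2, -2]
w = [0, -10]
Yes

Form the augmented matrix and row-reduce:
[v₁|v₂|w] = 
  [ -3,  -2,   0]
  [  2,  -2, -10]
R2 → R2 + (2/3)·R1
REF = 
  [   -3,    -2,     0]
  [    0, -10/3,   -10]

No row of the form [0 0 | nonzero], so the system is consistent. Back-substitution gives c₁ = -2, c₂ = 3: w = (-2)·v₁ + (3)·v₂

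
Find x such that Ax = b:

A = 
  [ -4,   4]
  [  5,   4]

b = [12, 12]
Row reduce the augmented matrix [A|b]:
R2 → R2 + (5/4)·R1
REF = 
  [ -4,   4,  12]
  [  0,   9,  27]

Back-substitution:
x₂ = 27 / 9 = 3
x₁ = (12 - (4)(3)) / (-4) = 0

x = [0, 3]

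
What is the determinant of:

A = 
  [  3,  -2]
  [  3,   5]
For a 2×2 matrix, det = ad - bc = (3)(5) - (-2)(3) = 21

det(A) = 21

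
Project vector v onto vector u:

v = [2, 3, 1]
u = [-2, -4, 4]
v·u = (2)(-2) + (3)(-4) + (1)(4) = -12
u·u = (-2)² + (-4)² + (4)² = 36
proj_u(v) = (v·u / u·u) × u = (-12/36) × u = (-1/3) × u

proj_u(v) = [2/3, 4/3, -4/3]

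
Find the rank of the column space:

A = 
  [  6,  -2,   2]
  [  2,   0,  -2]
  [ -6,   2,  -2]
Row reduce:
R2 → R2 - (1/3)·R1
R3 → R3 + (1)·R1
REF = 
  [   6,   -2,    2]
  [   0,  2/3, -8/3]
  [   0,    0,    0]
Pivot columns: 1, 2 → 2 pivots.
dim(Col(A)) = number of pivot columns = 2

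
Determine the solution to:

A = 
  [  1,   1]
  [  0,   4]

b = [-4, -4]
x = [-3, -1]

Row reduce the augmented matrix [A|b]:
(already in echelon form)
REF = 
  [  1,   1,  -4]
  [  0,   4,  -4]

Back-substitution:
x₂ = (-4) / 4 = -1
x₁ = (-4 - (1)(-1)) / 1 = -3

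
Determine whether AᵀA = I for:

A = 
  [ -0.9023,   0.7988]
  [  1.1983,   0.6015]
No

AᵀA = 
  [  2.2501,   0]
  [  0,   0.9999]
≠ I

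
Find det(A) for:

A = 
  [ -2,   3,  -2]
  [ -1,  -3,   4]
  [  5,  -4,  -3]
-37

Cofactor expansion along row 1:
det(A) = (-2)·((-3)(-3) - (4)(-4)) - (3)·((-1)(-3) - (4)(5)) + (-2)·((-1)(-4) - (-3)(5))
  = (-2)(25) - (3)(-17) + (-2)(19)
  = -37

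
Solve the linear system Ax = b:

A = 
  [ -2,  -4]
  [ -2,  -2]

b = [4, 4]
x = [-2, 0]

Row reduce the augmented matrix [A|b]:
R2 → R2 - (1)·R1
REF = 
  [ -2,  -4,   4]
  [  0,   2,   0]

Back-substitution:
x₂ = 0 / 2 = 0
x₁ = (4 - (-4)(0)) / (-2) = -2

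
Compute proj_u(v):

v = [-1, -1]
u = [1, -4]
v·u = (-1)(1) + (-1)(-4) = 3
u·u = (1)² + (-4)² = 17
proj_u(v) = (v·u / u·u) × u = (3/17) × u

proj_u(v) = [3/17, -12/17]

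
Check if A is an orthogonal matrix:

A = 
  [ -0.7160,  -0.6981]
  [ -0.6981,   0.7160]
Yes

AᵀA = 
  [  1,   0]
  [  0,   1]
≈ I (equal to I up to the 4-dp rounding of the entries)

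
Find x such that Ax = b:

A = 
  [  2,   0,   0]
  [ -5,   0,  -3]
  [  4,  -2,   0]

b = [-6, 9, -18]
x = [-3, 3, 2]

Row reduce the augmented matrix [A|b]:
R2 → R2 + (5/2)·R1
R3 → R3 - (2)·R1
Swap R2 ↔ R3
REF = 
  [  2,   0,   0,  -6]
  [  0,  -2,   0,  -6]
  [  0,   0,  -3,  -6]

Back-substitution:
x₃ = (-6) / (-3) = 2
x₂ = (-6 - (0)(2)) / (-2) = 3
x₁ = (-6 - (0)(3) - (0)(2)) / 2 = -3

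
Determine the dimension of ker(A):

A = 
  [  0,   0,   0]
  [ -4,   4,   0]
nullity(A) = 2

Row reduce:
Swap R1 ↔ R2
REF = 
  [ -4,   4,   0]
  [  0,   0,   0]
Pivot columns: 1 → 1 pivot.
rank(A) = 1, so nullity(A) = 3 - 1 = 2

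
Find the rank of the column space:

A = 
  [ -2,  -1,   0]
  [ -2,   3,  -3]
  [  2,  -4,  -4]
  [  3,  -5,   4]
Row reduce:
R2 → R2 - (1)·R1
R3 → R3 + (1)·R1
R4 → R4 + (3/2)·R1
R3 → R3 + (5/4)·R2
R4 → R4 + (13/8)·R2
R4 → R4 - (7/62)·R3
REF = 
  [   -2,    -1,     0]
  [    0,     4,    -3]
  [    0,     0, -31/4]
  [    0,     0,     0]
Pivot columns: 1, 2, 3 → 3 pivots.
dim(Col(A)) = number of pivot columns = 3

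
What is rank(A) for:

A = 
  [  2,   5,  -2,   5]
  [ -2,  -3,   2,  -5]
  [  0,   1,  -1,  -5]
Row reduce:
R2 → R2 + (1)·R1
R3 → R3 - (1/2)·R2
REF = 
  [  2,   5,  -2,   5]
  [  0,   2,   0,   0]
  [  0,   0,  -1,  -5]
Pivot columns: 1, 2, 3 → 3 pivots.

rank(A) = 3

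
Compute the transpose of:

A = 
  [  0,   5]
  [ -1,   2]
Aᵀ = 
  [  0,  -1]
  [  5,   2]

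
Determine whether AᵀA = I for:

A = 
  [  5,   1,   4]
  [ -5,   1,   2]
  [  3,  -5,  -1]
No

AᵀA = 
  [ 59, -15,   7]
  [-15,  27,  11]
  [  7,  11,  21]
≠ I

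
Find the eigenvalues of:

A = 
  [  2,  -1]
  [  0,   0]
λ = 2, 0

tr(A) = 2, det(A) = 0
Characteristic polynomial: λ² - tr(A)λ + det(A) = λ² - 2λ
λ² - 2λ = λ(λ - 2)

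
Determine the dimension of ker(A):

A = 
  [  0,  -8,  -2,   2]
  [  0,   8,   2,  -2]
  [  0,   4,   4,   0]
nullity(A) = 2

Row reduce:
R2 → R2 + (1)·R1
R3 → R3 + (1/2)·R1
Swap R2 ↔ R3
REF = 
  [  0,  -8,  -2,   2]
  [  0,   0,   3,   1]
  [  0,   0,   0,   0]
Pivot columns: 2, 3 → 2 pivots.
rank(A) = 2, so nullity(A) = 4 - 2 = 2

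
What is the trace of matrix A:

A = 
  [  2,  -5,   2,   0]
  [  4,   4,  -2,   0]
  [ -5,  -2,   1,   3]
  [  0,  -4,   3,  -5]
2

tr(A) = 2 + 4 + 1 + -5 = 2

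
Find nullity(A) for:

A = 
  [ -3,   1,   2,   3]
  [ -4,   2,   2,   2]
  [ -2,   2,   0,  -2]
nullity(A) = 2

Row reduce:
R2 → R2 - (4/3)·R1
R3 → R3 - (2/3)·R1
R3 → R3 - (2)·R2
REF = 
  [  -3,    1,    2,    3]
  [   0,  2/3, -2/3,   -2]
  [   0,    0,    0,    0]
Pivot columns: 1, 2 → 2 pivots.
rank(A) = 2, so nullity(A) = 4 - 2 = 2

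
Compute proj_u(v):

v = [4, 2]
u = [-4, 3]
proj_u(v) = [8/5, -6/5]

v·u = (4)(-4) + (2)(3) = -10
u·u = (-4)² + (3)² = 25
proj_u(v) = (v·u / u·u) × u = (-10/25) × u = (-2/5) × u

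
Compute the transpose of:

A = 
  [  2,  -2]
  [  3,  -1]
Aᵀ = 
  [  2,   3]
  [ -2,  -1]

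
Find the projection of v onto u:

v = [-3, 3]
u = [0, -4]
v·u = (-3)(0) + (3)(-4) = -12
u·u = (0)² + (-4)² = 16
proj_u(v) = (v·u / u·u) × u = (-12/16) × u = (-3/4) × u

proj_u(v) = [0, 3]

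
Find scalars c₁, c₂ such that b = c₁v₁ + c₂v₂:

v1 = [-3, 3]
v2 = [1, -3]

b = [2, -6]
c1 = 0, c2 = 2

b = 0·v1 + 2·v2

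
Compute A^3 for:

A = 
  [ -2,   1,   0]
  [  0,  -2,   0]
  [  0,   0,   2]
A^3 = 
  [ -8,  12,   0]
  [  0,  -8,   0]
  [  0,   0,   8]

A² = A·A:
A²[1,1] = (-2)(-2) + (1)(0) + (0)(0) = 4
A²[1,2] = (-2)(1) + (1)(-2) + (0)(0) = -4
A²[1,3] = (-2)(0) + (1)(0) + (0)(2) = 0
A²[2,1] = (0)(-2) + (-2)(0) + (0)(0) = 0
A²[2,2] = (0)(1) + (-2)(-2) + (0)(0) = 4
A²[2,3] = (0)(0) + (-2)(0) + (0)(2) = 0
A²[3,1] = (0)(-2) + (0)(0) + (2)(0) = 0
A²[3,2] = (0)(1) + (0)(-2) + (2)(0) = 0
A²[3,3] = (0)(0) + (0)(0) + (2)(2) = 4
A² = 
  [  4,  -4,   0]
  [  0,   4,   0]
  [  0,   0,   4]

A^3 = A^2·A:
A^3[1,1] = (4)(-2) + (-4)(0) + (0)(0) = -8
A^3[1,2] = (4)(1) + (-4)(-2) + (0)(0) = 12
A^3[1,3] = (4)(0) + (-4)(0) + (0)(2) = 0
A^3[2,1] = (0)(-2) + (4)(0) + (0)(0) = 0
A^3[2,2] = (0)(1) + (4)(-2) + (0)(0) = -8
A^3[2,3] = (0)(0) + (4)(0) + (0)(2) = 0
A^3[3,1] = (0)(-2) + (0)(0) + (4)(0) = 0
A^3[3,2] = (0)(1) + (0)(-2) + (4)(0) = 0
A^3[3,3] = (0)(0) + (0)(0) + (4)(2) = 8
A^3 = 
  [ -8,  12,   0]
  [  0,  -8,   0]
  [  0,   0,   8]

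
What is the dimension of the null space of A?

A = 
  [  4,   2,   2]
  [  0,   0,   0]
nullity(A) = 2

Row reduce:
(no row operations needed)
REF = 
  [  4,   2,   2]
  [  0,   0,   0]
Pivot columns: 1 → 1 pivot.
rank(A) = 1, so nullity(A) = 3 - 1 = 2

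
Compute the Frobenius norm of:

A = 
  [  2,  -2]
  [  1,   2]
||A||_F = 3.606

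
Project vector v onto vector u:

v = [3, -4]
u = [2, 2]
v·u = (3)(2) + (-4)(2) = -2
u·u = (2)² + (2)² = 8
proj_u(v) = (v·u / u·u) × u = (-2/8) × u = (-1/4) × u

proj_u(v) = [-1/2, -1/2]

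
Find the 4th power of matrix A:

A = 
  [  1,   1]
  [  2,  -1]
A^4 = 
  [  9,   0]
  [  0,   9]

A² = A·A:
A²[1,1] = (1)(1) + (1)(2) = 3
A²[1,2] = (1)(1) + (1)(-1) = 0
A²[2,1] = (2)(1) + (-1)(2) = 0
A²[2,2] = (2)(1) + (-1)(-1) = 3
A² = 
  [  3,   0]
  [  0,   3]

A^3 = A^2·A:
A^3[1,1] = (3)(1) + (0)(2) = 3
A^3[1,2] = (3)(1) + (0)(-1) = 3
A^3[2,1] = (0)(1) + (3)(2) = 6
A^3[2,2] = (0)(1) + (3)(-1) = -3
A^3 = 
  [  3,   3]
  [  6,  -3]

A^4 = A^3·A:
A^4[1,1] = (3)(1) + (3)(2) = 9
A^4[1,2] = (3)(1) + (3)(-1) = 0
A^4[2,1] = (6)(1) + (-3)(2) = 0
A^4[2,2] = (6)(1) + (-3)(-1) = 9
A^4 = 
  [  9,   0]
  [  0,   9]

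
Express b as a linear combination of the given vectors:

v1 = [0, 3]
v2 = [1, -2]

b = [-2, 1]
c1 = -1, c2 = -2

b = -1·v1 + -2·v2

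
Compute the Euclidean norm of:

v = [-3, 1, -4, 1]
5.196

||v||₂ = √((-3)² + (1)² + (-4)² + (1)²) = √27 = 5.196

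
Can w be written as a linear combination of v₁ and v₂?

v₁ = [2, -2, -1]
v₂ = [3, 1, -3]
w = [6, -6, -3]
Yes

Form the augmented matrix and row-reduce:
[v₁|v₂|w] = 
  [  2,   3,   6]
  [ -2,   1,  -6]
  [ -1,  -3,  -3]
R2 → R2 + (1)·R1
R3 → R3 + (1/2)·R1
R3 → R3 + (3/8)·R2
REF = 
  [  2,   3,   6]
  [  0,   4,   0]
  [  0,   0,   0]

No row of the form [0 0 | nonzero], so the system is consistent. Back-substitution gives c₁ = 3, c₂ = 0: w = (3)·v₁ + (0)·v₂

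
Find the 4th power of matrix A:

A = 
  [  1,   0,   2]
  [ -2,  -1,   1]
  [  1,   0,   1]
A^4 = 
  [ 17,   0,  24]
  [ -4,   1, -12]
  [ 12,   0,  17]

A² = A·A:
A²[1,1] = (1)(1) + (0)(-2) + (2)(1) = 3
A²[1,2] = (1)(0) + (0)(-1) + (2)(0) = 0
A²[1,3] = (1)(2) + (0)(1) + (2)(1) = 4
A²[2,1] = (-2)(1) + (-1)(-2) + (1)(1) = 1
A²[2,2] = (-2)(0) + (-1)(-1) + (1)(0) = 1
A²[2,3] = (-2)(2) + (-1)(1) + (1)(1) = -4
A²[3,1] = (1)(1) + (0)(-2) + (1)(1) = 2
A²[3,2] = (1)(0) + (0)(-1) + (1)(0) = 0
A²[3,3] = (1)(2) + (0)(1) + (1)(1) = 3
A² = 
  [  3,   0,   4]
  [  1,   1,  -4]
  [  2,   0,   3]

A^3 = A^2·A:
A^3[1,1] = (3)(1) + (0)(-2) + (4)(1) = 7
A^3[1,2] = (3)(0) + (0)(-1) + (4)(0) = 0
A^3[1,3] = (3)(2) + (0)(1) + (4)(1) = 10
A^3[2,1] = (1)(1) + (1)(-2) + (-4)(1) = -5
A^3[2,2] = (1)(0) + (1)(-1) + (-4)(0) = -1
A^3[2,3] = (1)(2) + (1)(1) + (-4)(1) = -1
A^3[3,1] = (2)(1) + (0)(-2) + (3)(1) = 5
A^3[3,2] = (2)(0) + (0)(-1) + (3)(0) = 0
A^3[3,3] = (2)(2) + (0)(1) + (3)(1) = 7
A^3 = 
  [  7,   0,  10]
  [ -5,  -1,  -1]
  [  5,   0,   7]

A^4 = A^3·A:
A^4[1,1] = (7)(1) + (0)(-2) + (10)(1) = 17
A^4[1,2] = (7)(0) + (0)(-1) + (10)(0) = 0
A^4[1,3] = (7)(2) + (0)(1) + (10)(1) = 24
A^4[2,1] = (-5)(1) + (-1)(-2) + (-1)(1) = -4
A^4[2,2] = (-5)(0) + (-1)(-1) + (-1)(0) = 1
A^4[2,3] = (-5)(2) + (-1)(1) + (-1)(1) = -12
A^4[3,1] = (5)(1) + (0)(-2) + (7)(1) = 12
A^4[3,2] = (5)(0) + (0)(-1) + (7)(0) = 0
A^4[3,3] = (5)(2) + (0)(1) + (7)(1) = 17
A^4 = 
  [ 17,   0,  24]
  [ -4,   1, -12]
  [ 12,   0,  17]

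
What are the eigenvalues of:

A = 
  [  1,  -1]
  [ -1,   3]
λ = 2 + √2, 2 - √2  (≈ 3.414, 0.5858)

tr(A) = 4, det(A) = 2
Characteristic polynomial: λ² - tr(A)λ + det(A) = λ² - 4λ + 2
λ² - 4λ + 2 = 0  ⇒  λ = (4 ± √((-4)² - 4·(2)))/2 = (4 ± √(8))/2
  = 2 + √2,  2 - √2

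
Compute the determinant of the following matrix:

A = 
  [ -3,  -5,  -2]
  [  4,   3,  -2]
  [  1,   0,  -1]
5

Cofactor expansion along row 1:
det(A) = (-3)·((3)(-1) - (-2)(0)) - (-5)·((4)(-1) - (-2)(1)) + (-2)·((4)(0) - (3)(1))
  = (-3)(-3) - (-5)(-2) + (-2)(-3)
  = 5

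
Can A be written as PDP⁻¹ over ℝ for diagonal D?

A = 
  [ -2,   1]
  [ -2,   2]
Yes

tr(A) = 0, det(A) = -2
Characteristic polynomial: λ² - tr(A)λ + det(A) = λ² - 2
λ² - 2 = 0  ⇒  λ = (0 ± √((0)² - 4·(-2)))/2 = (0 ± √(8))/2
  = √2,  -√2
Eigenvalues: √2, -√2  (≈ 1.414, -1.414)
The two irrational eigenvalues are distinct (simple), so each has alg. mult. = geom. mult. = 1.
Sum of geometric multiplicities equals n, so A has n independent eigenvectors.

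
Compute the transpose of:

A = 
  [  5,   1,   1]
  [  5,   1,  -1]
Aᵀ = 
  [  5,   5]
  [  1,   1]
  [  1,  -1]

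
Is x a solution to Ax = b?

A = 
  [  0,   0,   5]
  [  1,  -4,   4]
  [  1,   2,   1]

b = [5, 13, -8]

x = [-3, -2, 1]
No

Ax = [5, 9, -6] ≠ b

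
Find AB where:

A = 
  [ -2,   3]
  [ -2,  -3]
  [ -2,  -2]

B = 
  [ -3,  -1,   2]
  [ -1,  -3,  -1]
AB = 
  [  3,  -7,  -7]
  [  9,  11,  -1]
  [  8,   8,  -2]

A is 3×2 and B is 2×3, so AB is 3×3. Each entry is (row of A)·(column of B):
AB[1,1] = (-2)(-3) + (3)(-1) = 3
AB[1,2] = (-2)(-1) + (3)(-3) = -7
AB[1,3] = (-2)(2) + (3)(-1) = -7
AB[2,1] = (-2)(-3) + (-3)(-1) = 9
AB[2,2] = (-2)(-1) + (-3)(-3) = 11
AB[2,3] = (-2)(2) + (-3)(-1) = -1
AB[3,1] = (-2)(-3) + (-2)(-1) = 8
AB[3,2] = (-2)(-1) + (-2)(-3) = 8
AB[3,3] = (-2)(2) + (-2)(-1) = -2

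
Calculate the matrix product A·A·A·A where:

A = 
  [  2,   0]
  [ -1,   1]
A^4 = 
  [ 16,   0]
  [-15,   1]

A² = A·A:
A²[1,1] = (2)(2) + (0)(-1) = 4
A²[1,2] = (2)(0) + (0)(1) = 0
A²[2,1] = (-1)(2) + (1)(-1) = -3
A²[2,2] = (-1)(0) + (1)(1) = 1
A² = 
  [  4,   0]
  [ -3,   1]

A^3 = A^2·A:
A^3[1,1] = (4)(2) + (0)(-1) = 8
A^3[1,2] = (4)(0) + (0)(1) = 0
A^3[2,1] = (-3)(2) + (1)(-1) = -7
A^3[2,2] = (-3)(0) + (1)(1) = 1
A^3 = 
  [  8,   0]
  [ -7,   1]

A^4 = A^3·A:
A^4[1,1] = (8)(2) + (0)(-1) = 16
A^4[1,2] = (8)(0) + (0)(1) = 0
A^4[2,1] = (-7)(2) + (1)(-1) = -15
A^4[2,2] = (-7)(0) + (1)(1) = 1
A^4 = 
  [ 16,   0]
  [-15,   1]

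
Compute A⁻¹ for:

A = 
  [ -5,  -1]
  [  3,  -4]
det(A) = (-5)(-4) - (-1)(3) = 23
For a 2×2 matrix, A⁻¹ = (1/det(A)) · [[d, -b], [-c, a]]
    = (1/23) · [[-4, 1], [-3, -5]]

A⁻¹ = 
  [-4/23,  1/23]
  [-3/23, -5/23]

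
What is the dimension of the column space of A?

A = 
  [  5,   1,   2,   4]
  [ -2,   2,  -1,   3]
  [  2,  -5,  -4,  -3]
Row reduce:
R2 → R2 + (2/5)·R1
R3 → R3 - (2/5)·R1
R3 → R3 + (9/4)·R2
REF = 
  [    5,     1,     2,     4]
  [    0,  12/5,  -1/5,  23/5]
  [    0,     0, -21/4,  23/4]
Pivot columns: 1, 2, 3 → 3 pivots.
dim(Col(A)) = number of pivot columns = 3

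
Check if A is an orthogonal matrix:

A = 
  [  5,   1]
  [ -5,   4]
No

AᵀA = 
  [ 50, -15]
  [-15,  17]
≠ I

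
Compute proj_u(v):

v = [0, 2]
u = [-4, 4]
proj_u(v) = [-1, 1]

v·u = (0)(-4) + (2)(4) = 8
u·u = (-4)² + (4)² = 32
proj_u(v) = (v·u / u·u) × u = (8/32) × u = (1/4) × u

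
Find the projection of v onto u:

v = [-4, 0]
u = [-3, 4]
proj_u(v) = [-36/25, 48/25]

v·u = (-4)(-3) + (0)(4) = 12
u·u = (-3)² + (4)² = 25
proj_u(v) = (v·u / u·u) × u = (12/25) × u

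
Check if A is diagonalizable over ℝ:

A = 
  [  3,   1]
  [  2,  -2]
Yes

tr(A) = 1, det(A) = -8
Characteristic polynomial: λ² - tr(A)λ + det(A) = λ² - λ - 8
λ² - λ - 8 = 0  ⇒  λ = (1 ± √((-1)² - 4·(-8)))/2 = (1 ± √(33))/2
  = (1 + √33)/2,  (1 - √33)/2
Eigenvalues: (1 + √33)/2, (1 - √33)/2  (≈ 3.372, -2.372)
The two irrational eigenvalues are distinct (simple), so each has alg. mult. = geom. mult. = 1.
Sum of geometric multiplicities equals n, so A has n independent eigenvectors.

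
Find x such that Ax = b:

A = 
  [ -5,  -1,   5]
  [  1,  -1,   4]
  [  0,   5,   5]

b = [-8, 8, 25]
Row reduce the augmented matrix [A|b]:
R2 → R2 + (1/5)·R1
R3 → R3 + (25/6)·R2
REF = 
  [   -5,    -1,     5,    -8]
  [    0,  -6/5,     5,  32/5]
  [    0,     0, 155/6, 155/3]

Back-substitution:
x₃ = (155/3) / (155/6) = 2
x₂ = (32/5 - (5)(2)) / (-6/5) = 3
x₁ = (-8 - (-1)(3) - (5)(2)) / (-5) = 3

x = [3, 3, 2]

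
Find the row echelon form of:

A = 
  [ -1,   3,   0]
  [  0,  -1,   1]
Row operations:
No row operations needed (already in echelon form).

Resulting echelon form:
REF = 
  [ -1,   3,   0]
  [  0,  -1,   1]

Rank = 2 (number of non-zero pivot rows).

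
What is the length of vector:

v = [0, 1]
1

||v||₂ = √((0)² + (1)²) = √1 = 1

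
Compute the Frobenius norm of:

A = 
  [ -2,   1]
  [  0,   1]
||A||_F = 2.449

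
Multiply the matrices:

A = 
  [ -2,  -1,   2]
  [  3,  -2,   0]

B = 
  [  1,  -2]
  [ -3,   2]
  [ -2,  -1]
A is 2×3 and B is 3×2, so AB is 2×2. Each entry is (row of A)·(column of B):
AB[1,1] = (-2)(1) + (-1)(-3) + (2)(-2) = -3
AB[1,2] = (-2)(-2) + (-1)(2) + (2)(-1) = 0
AB[2,1] = (3)(1) + (-2)(-3) + (0)(-2) = 9
AB[2,2] = (3)(-2) + (-2)(2) + (0)(-1) = -10

AB = 
  [ -3,   0]
  [  9, -10]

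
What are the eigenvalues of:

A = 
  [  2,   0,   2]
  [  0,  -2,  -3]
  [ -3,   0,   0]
λ = -2, 1 + i√5, 1 - i√5  (≈ -2, 1 + 2.236i, 1 - 2.236i)

Characteristic polynomial: det(λI - A) = λ³ + 2λ + 12
Testing integer divisors of the constant term: p(-2) = 0, so (λ + 2) is a factor:
p(λ) = (λ + 2)(λ² - 2λ + 6)
λ² - 2λ + 6 = 0  ⇒  λ = (2 ± √((-2)² - 4·(6)))/2 = (2 ± √(-20))/2
  = 1 + i√5,  1 - i√5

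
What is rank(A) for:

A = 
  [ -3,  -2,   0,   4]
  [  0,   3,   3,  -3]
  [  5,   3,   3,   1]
rank(A) = 3

Row reduce:
R3 → R3 + (5/3)·R1
R3 → R3 + (1/9)·R2
REF = 
  [  -3,   -2,    0,    4]
  [   0,    3,    3,   -3]
  [   0,    0, 10/3, 22/3]
Pivot columns: 1, 2, 3 → 3 pivots.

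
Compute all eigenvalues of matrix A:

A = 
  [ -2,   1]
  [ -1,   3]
tr(A) = 1, det(A) = -5
Characteristic polynomial: λ² - tr(A)λ + det(A) = λ² - λ - 5
λ² - λ - 5 = 0  ⇒  λ = (1 ± √((-1)² - 4·(-5)))/2 = (1 ± √(21))/2
  = (1 + √21)/2,  (1 - √21)/2

λ = (1 + √21)/2, (1 - √21)/2  (≈ 2.791, -1.791)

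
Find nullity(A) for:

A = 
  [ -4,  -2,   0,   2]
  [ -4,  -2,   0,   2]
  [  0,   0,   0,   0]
nullity(A) = 3

Row reduce:
R2 → R2 - (1)·R1
REF = 
  [ -4,  -2,   0,   2]
  [  0,   0,   0,   0]
  [  0,   0,   0,   0]
Pivot columns: 1 → 1 pivot.
rank(A) = 1, so nullity(A) = 4 - 1 = 3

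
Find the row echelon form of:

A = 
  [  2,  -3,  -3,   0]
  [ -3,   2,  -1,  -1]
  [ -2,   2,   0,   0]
Row operations:
R2 → R2 + (3/2)·R1
R3 → R3 + (1)·R1
R3 → R3 - (2/5)·R2

Resulting echelon form:
REF = 
  [    2,    -3,    -3,     0]
  [    0,  -5/2, -11/2,    -1]
  [    0,     0,  -4/5,   2/5]

Rank = 3 (number of non-zero pivot rows).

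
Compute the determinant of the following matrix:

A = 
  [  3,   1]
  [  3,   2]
For a 2×2 matrix, det = ad - bc = (3)(2) - (1)(3) = 3

det(A) = 3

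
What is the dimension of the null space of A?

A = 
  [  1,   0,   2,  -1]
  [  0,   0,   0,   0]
nullity(A) = 3

Row reduce:
(no row operations needed)
REF = 
  [  1,   0,   2,  -1]
  [  0,   0,   0,   0]
Pivot columns: 1 → 1 pivot.
rank(A) = 1, so nullity(A) = 4 - 1 = 3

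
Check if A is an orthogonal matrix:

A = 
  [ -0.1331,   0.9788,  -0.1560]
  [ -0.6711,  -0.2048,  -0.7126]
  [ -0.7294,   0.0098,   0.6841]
Yes

AᵀA = 
  [  1.0001,   0,   0]
  [  0,   1.0001,   0]
  [  0,   0,   1.0001]
≈ I (equal to I up to the 4-dp rounding of the entries)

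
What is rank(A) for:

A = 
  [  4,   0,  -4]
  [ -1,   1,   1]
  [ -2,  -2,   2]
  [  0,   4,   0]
rank(A) = 2

Row reduce:
R2 → R2 + (1/4)·R1
R3 → R3 + (1/2)·R1
R3 → R3 + (2)·R2
R4 → R4 - (4)·R2
REF = 
  [  4,   0,  -4]
  [  0,   1,   0]
  [  0,   0,   0]
  [  0,   0,   0]
Pivot columns: 1, 2 → 2 pivots.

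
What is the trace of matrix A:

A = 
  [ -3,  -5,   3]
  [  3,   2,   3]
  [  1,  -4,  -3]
-4

tr(A) = -3 + 2 + -3 = -4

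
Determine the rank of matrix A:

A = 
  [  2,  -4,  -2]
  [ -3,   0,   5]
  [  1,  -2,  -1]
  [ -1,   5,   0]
Row reduce:
R2 → R2 + (3/2)·R1
R3 → R3 - (1/2)·R1
R4 → R4 + (1/2)·R1
R4 → R4 + (1/2)·R2
REF = 
  [  2,  -4,  -2]
  [  0,  -6,   2]
  [  0,   0,   0]
  [  0,   0,   0]
Pivot columns: 1, 2 → 2 pivots.

rank(A) = 2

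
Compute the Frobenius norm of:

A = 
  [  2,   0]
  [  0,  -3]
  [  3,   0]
||A||_F = 4.69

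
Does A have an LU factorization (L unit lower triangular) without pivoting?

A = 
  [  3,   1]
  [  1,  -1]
Yes.
A[1,1] = 3 ≠ 0, so Gaussian elimination proceeds without a row swap: multiplier ℓ₂₁ = (1)/(3) = 1/3, and U[2,2] = -1 - (1/3)(1) = -4/3.
L = 
  [  1,   0]
  [1/3,   1]
U = 
  [   3,    1]
  [   0, -4/3]
Check row 2 of LU: [(1/3)(3), (1/3)(1) + (-4/3)] = [1, -1] = row 2 of A ✓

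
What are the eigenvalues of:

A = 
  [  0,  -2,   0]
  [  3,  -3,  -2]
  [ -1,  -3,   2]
Characteristic polynomial: det(λI - A) = λ³ + λ² - 6λ - 8
Testing integer divisors of the constant term: p(-2) = 0, so (λ + 2) is a factor:
p(λ) = (λ + 2)(λ² - λ - 4)
λ² - λ - 4 = 0  ⇒  λ = (1 ± √((-1)² - 4·(-4)))/2 = (1 ± √(17))/2
  = (1 + √17)/2,  (1 - √17)/2

λ = -2, (1 + √17)/2, (1 - √17)/2  (≈ -2, 2.562, -1.562)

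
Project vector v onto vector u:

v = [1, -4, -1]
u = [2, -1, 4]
v·u = (1)(2) + (-4)(-1) + (-1)(4) = 2
u·u = (2)² + (-1)² + (4)² = 21
proj_u(v) = (v·u / u·u) × u = (2/21) × u

proj_u(v) = [4/21, -2/21, 8/21]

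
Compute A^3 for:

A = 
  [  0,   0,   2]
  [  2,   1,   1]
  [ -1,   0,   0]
A^3 = 
  [  0,   0,  -4]
  [ -3,   1,   3]
  [  2,   0,   0]

A² = A·A:
A²[1,1] = (0)(0) + (0)(2) + (2)(-1) = -2
A²[1,2] = (0)(0) + (0)(1) + (2)(0) = 0
A²[1,3] = (0)(2) + (0)(1) + (2)(0) = 0
A²[2,1] = (2)(0) + (1)(2) + (1)(-1) = 1
A²[2,2] = (2)(0) + (1)(1) + (1)(0) = 1
A²[2,3] = (2)(2) + (1)(1) + (1)(0) = 5
A²[3,1] = (-1)(0) + (0)(2) + (0)(-1) = 0
A²[3,2] = (-1)(0) + (0)(1) + (0)(0) = 0
A²[3,3] = (-1)(2) + (0)(1) + (0)(0) = -2
A² = 
  [ -2,   0,   0]
  [  1,   1,   5]
  [  0,   0,  -2]

A^3 = A^2·A:
A^3[1,1] = (-2)(0) + (0)(2) + (0)(-1) = 0
A^3[1,2] = (-2)(0) + (0)(1) + (0)(0) = 0
A^3[1,3] = (-2)(2) + (0)(1) + (0)(0) = -4
A^3[2,1] = (1)(0) + (1)(2) + (5)(-1) = -3
A^3[2,2] = (1)(0) + (1)(1) + (5)(0) = 1
A^3[2,3] = (1)(2) + (1)(1) + (5)(0) = 3
A^3[3,1] = (0)(0) + (0)(2) + (-2)(-1) = 2
A^3[3,2] = (0)(0) + (0)(1) + (-2)(0) = 0
A^3[3,3] = (0)(2) + (0)(1) + (-2)(0) = 0
A^3 = 
  [  0,   0,  -4]
  [ -3,   1,   3]
  [  2,   0,   0]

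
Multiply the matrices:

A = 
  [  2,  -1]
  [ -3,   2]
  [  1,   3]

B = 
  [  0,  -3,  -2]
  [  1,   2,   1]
A is 3×2 and B is 2×3, so AB is 3×3. Each entry is (row of A)·(column of B):
AB[1,1] = (2)(0) + (-1)(1) = -1
AB[1,2] = (2)(-3) + (-1)(2) = -8
AB[1,3] = (2)(-2) + (-1)(1) = -5
AB[2,1] = (-3)(0) + (2)(1) = 2
AB[2,2] = (-3)(-3) + (2)(2) = 13
AB[2,3] = (-3)(-2) + (2)(1) = 8
AB[3,1] = (1)(0) + (3)(1) = 3
AB[3,2] = (1)(-3) + (3)(2) = 3
AB[3,3] = (1)(-2) + (3)(1) = 1

AB = 
  [ -1,  -8,  -5]
  [  2,  13,   8]
  [  3,   3,   1]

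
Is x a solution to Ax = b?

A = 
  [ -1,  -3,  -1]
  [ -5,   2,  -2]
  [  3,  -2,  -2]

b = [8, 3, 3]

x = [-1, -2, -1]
Yes

Ax = [8, 3, 3] = b ✓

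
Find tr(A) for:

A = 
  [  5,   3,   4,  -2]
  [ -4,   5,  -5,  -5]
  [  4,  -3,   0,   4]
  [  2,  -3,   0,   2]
12

tr(A) = 5 + 5 + 0 + 2 = 12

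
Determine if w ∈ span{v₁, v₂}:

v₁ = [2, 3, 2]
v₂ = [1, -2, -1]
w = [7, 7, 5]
Yes

Form the augmented matrix and row-reduce:
[v₁|v₂|w] = 
  [  2,   1,   7]
  [  3,  -2,   7]
  [  2,  -1,   5]
R2 → R2 - (3/2)·R1
R3 → R3 - (1)·R1
R3 → R3 - (4/7)·R2
REF = 
  [   2,    1,    7]
  [   0, -7/2, -7/2]
  [   0,    0,    0]

No row of the form [0 0 | nonzero], so the system is consistent. Back-substitution gives c₁ = 3, c₂ = 1: w = (3)·v₁ + (1)·v₂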